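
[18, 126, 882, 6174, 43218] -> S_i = 18*7^i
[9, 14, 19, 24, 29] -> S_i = 9 + 5*i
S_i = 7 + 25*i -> [7, 32, 57, 82, 107]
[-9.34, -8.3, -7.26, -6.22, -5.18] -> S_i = -9.34 + 1.04*i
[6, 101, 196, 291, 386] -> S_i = 6 + 95*i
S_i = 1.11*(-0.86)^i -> [1.11, -0.95, 0.82, -0.71, 0.61]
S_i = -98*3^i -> [-98, -294, -882, -2646, -7938]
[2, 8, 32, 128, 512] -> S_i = 2*4^i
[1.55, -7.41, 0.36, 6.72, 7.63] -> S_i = Random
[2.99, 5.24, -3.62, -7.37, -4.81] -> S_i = Random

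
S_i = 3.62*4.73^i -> [3.62, 17.12, 80.99, 383.08, 1811.98]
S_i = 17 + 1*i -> [17, 18, 19, 20, 21]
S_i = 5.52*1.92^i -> [5.52, 10.6, 20.35, 39.07, 75.01]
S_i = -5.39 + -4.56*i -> [-5.39, -9.95, -14.51, -19.07, -23.63]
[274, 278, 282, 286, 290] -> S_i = 274 + 4*i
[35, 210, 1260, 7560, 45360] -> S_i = 35*6^i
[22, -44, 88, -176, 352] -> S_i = 22*-2^i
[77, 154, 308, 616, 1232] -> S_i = 77*2^i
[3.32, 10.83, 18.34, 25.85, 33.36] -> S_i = 3.32 + 7.51*i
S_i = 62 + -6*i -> [62, 56, 50, 44, 38]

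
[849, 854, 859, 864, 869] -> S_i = 849 + 5*i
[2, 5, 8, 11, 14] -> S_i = 2 + 3*i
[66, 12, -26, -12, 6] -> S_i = Random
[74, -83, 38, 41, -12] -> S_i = Random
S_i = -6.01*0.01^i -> [-6.01, -0.06, -0.0, -0.0, -0.0]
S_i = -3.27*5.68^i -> [-3.27, -18.57, -105.5, -599.23, -3403.62]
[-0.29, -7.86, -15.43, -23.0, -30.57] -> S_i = -0.29 + -7.57*i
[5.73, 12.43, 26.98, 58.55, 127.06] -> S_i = 5.73*2.17^i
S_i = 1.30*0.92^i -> [1.3, 1.2, 1.1, 1.01, 0.93]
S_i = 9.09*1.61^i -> [9.09, 14.63, 23.56, 37.94, 61.08]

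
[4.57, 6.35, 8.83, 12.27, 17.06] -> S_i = 4.57*1.39^i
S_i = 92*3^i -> [92, 276, 828, 2484, 7452]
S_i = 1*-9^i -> [1, -9, 81, -729, 6561]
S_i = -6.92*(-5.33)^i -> [-6.92, 36.88, -196.59, 1047.82, -5584.89]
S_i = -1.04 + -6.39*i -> [-1.04, -7.43, -13.82, -20.21, -26.6]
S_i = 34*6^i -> [34, 204, 1224, 7344, 44064]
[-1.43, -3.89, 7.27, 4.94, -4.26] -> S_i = Random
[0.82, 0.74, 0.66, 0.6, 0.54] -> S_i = 0.82*0.90^i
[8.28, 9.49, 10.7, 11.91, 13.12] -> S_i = 8.28 + 1.21*i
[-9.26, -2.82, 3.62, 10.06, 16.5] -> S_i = -9.26 + 6.44*i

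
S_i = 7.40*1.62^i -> [7.4, 11.99, 19.42, 31.46, 50.97]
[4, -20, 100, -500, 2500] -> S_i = 4*-5^i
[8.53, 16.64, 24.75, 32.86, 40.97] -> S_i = 8.53 + 8.11*i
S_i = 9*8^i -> [9, 72, 576, 4608, 36864]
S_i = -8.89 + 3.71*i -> [-8.89, -5.18, -1.47, 2.24, 5.95]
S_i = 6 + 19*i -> [6, 25, 44, 63, 82]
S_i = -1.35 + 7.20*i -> [-1.35, 5.85, 13.05, 20.25, 27.45]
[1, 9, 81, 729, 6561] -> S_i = 1*9^i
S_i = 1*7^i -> [1, 7, 49, 343, 2401]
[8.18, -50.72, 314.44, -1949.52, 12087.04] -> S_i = 8.18*(-6.20)^i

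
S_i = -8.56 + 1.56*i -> [-8.56, -7.0, -5.44, -3.88, -2.32]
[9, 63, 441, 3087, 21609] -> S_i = 9*7^i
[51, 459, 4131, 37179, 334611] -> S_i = 51*9^i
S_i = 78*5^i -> [78, 390, 1950, 9750, 48750]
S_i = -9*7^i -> [-9, -63, -441, -3087, -21609]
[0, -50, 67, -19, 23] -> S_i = Random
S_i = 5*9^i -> [5, 45, 405, 3645, 32805]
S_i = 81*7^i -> [81, 567, 3969, 27783, 194481]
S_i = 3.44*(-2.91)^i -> [3.44, -10.01, 29.13, -84.77, 246.68]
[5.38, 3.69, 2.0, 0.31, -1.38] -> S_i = 5.38 + -1.69*i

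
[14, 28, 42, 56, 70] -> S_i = 14 + 14*i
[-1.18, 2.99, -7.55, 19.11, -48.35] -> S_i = -1.18*(-2.53)^i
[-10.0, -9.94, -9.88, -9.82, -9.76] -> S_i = -10.00 + 0.06*i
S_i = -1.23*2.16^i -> [-1.23, -2.66, -5.74, -12.4, -26.77]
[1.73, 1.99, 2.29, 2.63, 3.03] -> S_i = 1.73*1.15^i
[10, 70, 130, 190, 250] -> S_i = 10 + 60*i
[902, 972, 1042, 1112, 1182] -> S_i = 902 + 70*i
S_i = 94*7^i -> [94, 658, 4606, 32242, 225694]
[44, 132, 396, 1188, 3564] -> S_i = 44*3^i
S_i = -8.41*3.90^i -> [-8.41, -32.8, -127.92, -498.87, -1945.6]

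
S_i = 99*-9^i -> [99, -891, 8019, -72171, 649539]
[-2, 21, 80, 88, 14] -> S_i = Random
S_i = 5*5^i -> [5, 25, 125, 625, 3125]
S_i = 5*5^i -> [5, 25, 125, 625, 3125]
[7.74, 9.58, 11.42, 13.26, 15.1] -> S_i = 7.74 + 1.84*i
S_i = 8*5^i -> [8, 40, 200, 1000, 5000]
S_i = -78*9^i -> [-78, -702, -6318, -56862, -511758]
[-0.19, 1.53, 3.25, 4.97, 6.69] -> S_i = -0.19 + 1.72*i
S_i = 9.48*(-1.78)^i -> [9.48, -16.87, 30.04, -53.46, 95.17]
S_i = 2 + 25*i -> [2, 27, 52, 77, 102]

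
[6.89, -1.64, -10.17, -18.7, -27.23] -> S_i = 6.89 + -8.53*i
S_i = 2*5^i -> [2, 10, 50, 250, 1250]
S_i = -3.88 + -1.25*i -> [-3.88, -5.13, -6.38, -7.63, -8.88]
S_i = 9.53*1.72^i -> [9.53, 16.39, 28.19, 48.49, 83.41]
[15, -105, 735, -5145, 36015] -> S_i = 15*-7^i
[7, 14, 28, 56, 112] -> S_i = 7*2^i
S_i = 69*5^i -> [69, 345, 1725, 8625, 43125]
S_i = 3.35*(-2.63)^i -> [3.35, -8.81, 23.17, -60.94, 160.28]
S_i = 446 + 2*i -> [446, 448, 450, 452, 454]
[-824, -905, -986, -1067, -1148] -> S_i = -824 + -81*i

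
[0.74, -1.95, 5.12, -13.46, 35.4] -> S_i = 0.74*(-2.63)^i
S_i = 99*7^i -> [99, 693, 4851, 33957, 237699]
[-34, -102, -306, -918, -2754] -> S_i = -34*3^i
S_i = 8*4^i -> [8, 32, 128, 512, 2048]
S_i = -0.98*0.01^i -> [-0.98, -0.01, -0.0, -0.0, -0.0]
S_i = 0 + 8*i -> [0, 8, 16, 24, 32]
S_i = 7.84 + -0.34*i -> [7.84, 7.5, 7.16, 6.82, 6.48]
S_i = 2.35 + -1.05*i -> [2.35, 1.3, 0.25, -0.8, -1.85]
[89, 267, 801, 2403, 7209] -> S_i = 89*3^i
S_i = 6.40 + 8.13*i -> [6.4, 14.53, 22.66, 30.79, 38.92]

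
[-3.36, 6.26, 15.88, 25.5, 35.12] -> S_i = -3.36 + 9.62*i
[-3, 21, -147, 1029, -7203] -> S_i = -3*-7^i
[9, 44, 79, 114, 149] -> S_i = 9 + 35*i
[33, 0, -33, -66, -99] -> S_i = 33 + -33*i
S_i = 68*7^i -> [68, 476, 3332, 23324, 163268]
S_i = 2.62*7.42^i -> [2.62, 19.44, 144.25, 1070.32, 7941.76]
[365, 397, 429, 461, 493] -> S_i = 365 + 32*i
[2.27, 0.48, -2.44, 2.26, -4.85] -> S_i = Random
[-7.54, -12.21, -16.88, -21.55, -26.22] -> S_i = -7.54 + -4.67*i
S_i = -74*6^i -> [-74, -444, -2664, -15984, -95904]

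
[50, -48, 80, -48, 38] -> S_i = Random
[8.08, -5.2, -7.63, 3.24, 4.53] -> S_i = Random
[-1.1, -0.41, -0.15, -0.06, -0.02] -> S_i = -1.10*0.37^i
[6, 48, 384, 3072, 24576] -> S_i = 6*8^i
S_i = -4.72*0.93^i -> [-4.72, -4.39, -4.08, -3.8, -3.53]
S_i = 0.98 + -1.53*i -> [0.98, -0.55, -2.08, -3.61, -5.14]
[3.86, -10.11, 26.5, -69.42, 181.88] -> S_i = 3.86*(-2.62)^i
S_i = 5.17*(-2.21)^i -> [5.17, -11.43, 25.25, -55.8, 123.33]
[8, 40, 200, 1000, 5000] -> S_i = 8*5^i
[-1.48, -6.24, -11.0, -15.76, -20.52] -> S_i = -1.48 + -4.76*i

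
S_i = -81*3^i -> [-81, -243, -729, -2187, -6561]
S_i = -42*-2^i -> [-42, 84, -168, 336, -672]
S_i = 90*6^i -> [90, 540, 3240, 19440, 116640]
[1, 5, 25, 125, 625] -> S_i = 1*5^i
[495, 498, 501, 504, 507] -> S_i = 495 + 3*i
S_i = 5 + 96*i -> [5, 101, 197, 293, 389]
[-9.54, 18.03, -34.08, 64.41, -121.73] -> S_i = -9.54*(-1.89)^i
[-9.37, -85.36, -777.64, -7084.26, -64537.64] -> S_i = -9.37*9.11^i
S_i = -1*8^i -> [-1, -8, -64, -512, -4096]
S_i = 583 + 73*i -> [583, 656, 729, 802, 875]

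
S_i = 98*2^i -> [98, 196, 392, 784, 1568]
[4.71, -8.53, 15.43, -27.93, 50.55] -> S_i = 4.71*(-1.81)^i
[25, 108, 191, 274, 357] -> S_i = 25 + 83*i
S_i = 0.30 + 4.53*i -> [0.3, 4.83, 9.36, 13.89, 18.42]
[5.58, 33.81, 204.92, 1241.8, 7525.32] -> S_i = 5.58*6.06^i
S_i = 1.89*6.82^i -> [1.89, 12.89, 87.91, 599.54, 4088.83]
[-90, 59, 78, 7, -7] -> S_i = Random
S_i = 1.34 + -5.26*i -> [1.34, -3.92, -9.18, -14.44, -19.7]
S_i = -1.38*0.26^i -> [-1.38, -0.36, -0.09, -0.02, -0.01]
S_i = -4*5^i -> [-4, -20, -100, -500, -2500]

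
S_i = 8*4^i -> [8, 32, 128, 512, 2048]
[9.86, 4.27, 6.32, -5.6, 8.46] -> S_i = Random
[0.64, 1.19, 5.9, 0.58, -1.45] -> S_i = Random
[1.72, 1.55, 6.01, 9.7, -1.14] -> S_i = Random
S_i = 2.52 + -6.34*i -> [2.52, -3.82, -10.16, -16.5, -22.84]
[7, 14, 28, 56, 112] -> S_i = 7*2^i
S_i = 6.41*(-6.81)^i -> [6.41, -43.65, 297.27, -2024.41, 13786.26]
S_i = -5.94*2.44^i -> [-5.94, -14.49, -35.36, -86.29, -210.55]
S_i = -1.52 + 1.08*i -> [-1.52, -0.44, 0.64, 1.72, 2.8]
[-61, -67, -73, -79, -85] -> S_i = -61 + -6*i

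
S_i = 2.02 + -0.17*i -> [2.02, 1.85, 1.68, 1.51, 1.34]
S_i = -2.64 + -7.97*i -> [-2.64, -10.61, -18.58, -26.55, -34.52]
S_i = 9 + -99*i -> [9, -90, -189, -288, -387]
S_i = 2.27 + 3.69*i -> [2.27, 5.96, 9.65, 13.34, 17.03]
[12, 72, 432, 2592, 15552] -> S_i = 12*6^i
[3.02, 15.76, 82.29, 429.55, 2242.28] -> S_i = 3.02*5.22^i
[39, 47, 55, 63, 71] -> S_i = 39 + 8*i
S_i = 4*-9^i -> [4, -36, 324, -2916, 26244]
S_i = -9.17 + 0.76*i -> [-9.17, -8.41, -7.65, -6.89, -6.13]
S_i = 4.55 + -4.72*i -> [4.55, -0.17, -4.89, -9.61, -14.33]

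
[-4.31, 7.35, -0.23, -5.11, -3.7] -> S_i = Random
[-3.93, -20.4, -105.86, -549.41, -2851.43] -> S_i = -3.93*5.19^i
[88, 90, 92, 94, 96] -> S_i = 88 + 2*i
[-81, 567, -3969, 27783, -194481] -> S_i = -81*-7^i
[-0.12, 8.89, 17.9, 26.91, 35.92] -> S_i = -0.12 + 9.01*i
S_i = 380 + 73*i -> [380, 453, 526, 599, 672]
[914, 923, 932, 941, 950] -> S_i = 914 + 9*i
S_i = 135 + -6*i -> [135, 129, 123, 117, 111]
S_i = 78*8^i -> [78, 624, 4992, 39936, 319488]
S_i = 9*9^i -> [9, 81, 729, 6561, 59049]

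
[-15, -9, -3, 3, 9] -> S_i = -15 + 6*i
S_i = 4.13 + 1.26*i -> [4.13, 5.39, 6.65, 7.91, 9.17]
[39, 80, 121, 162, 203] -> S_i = 39 + 41*i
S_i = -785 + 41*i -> [-785, -744, -703, -662, -621]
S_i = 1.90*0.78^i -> [1.9, 1.48, 1.16, 0.9, 0.7]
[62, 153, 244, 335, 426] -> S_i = 62 + 91*i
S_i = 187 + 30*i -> [187, 217, 247, 277, 307]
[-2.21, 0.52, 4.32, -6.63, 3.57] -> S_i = Random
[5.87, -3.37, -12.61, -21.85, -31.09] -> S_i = 5.87 + -9.24*i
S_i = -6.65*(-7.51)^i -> [-6.65, 49.94, -375.06, 2816.71, -21153.46]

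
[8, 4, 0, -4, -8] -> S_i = 8 + -4*i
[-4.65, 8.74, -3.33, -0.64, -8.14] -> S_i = Random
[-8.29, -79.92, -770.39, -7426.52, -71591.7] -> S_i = -8.29*9.64^i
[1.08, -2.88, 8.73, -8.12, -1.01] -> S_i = Random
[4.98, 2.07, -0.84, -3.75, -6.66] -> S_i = 4.98 + -2.91*i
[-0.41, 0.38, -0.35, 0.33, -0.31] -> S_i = -0.41*(-0.93)^i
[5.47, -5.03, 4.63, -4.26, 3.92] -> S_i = 5.47*(-0.92)^i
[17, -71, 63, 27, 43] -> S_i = Random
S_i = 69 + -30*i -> [69, 39, 9, -21, -51]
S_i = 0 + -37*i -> [0, -37, -74, -111, -148]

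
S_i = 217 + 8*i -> [217, 225, 233, 241, 249]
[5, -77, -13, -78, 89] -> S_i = Random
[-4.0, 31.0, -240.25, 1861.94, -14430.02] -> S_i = -4.00*(-7.75)^i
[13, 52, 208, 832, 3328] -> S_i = 13*4^i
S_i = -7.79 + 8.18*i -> [-7.79, 0.39, 8.57, 16.75, 24.93]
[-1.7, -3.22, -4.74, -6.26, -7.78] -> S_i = -1.70 + -1.52*i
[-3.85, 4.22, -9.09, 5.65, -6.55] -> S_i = Random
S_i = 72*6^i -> [72, 432, 2592, 15552, 93312]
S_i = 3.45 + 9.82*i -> [3.45, 13.27, 23.09, 32.91, 42.73]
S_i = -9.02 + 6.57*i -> [-9.02, -2.45, 4.12, 10.69, 17.26]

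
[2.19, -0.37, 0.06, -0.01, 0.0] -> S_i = 2.19*(-0.17)^i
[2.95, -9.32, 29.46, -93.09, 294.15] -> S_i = 2.95*(-3.16)^i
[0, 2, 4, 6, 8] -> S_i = 0 + 2*i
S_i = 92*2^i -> [92, 184, 368, 736, 1472]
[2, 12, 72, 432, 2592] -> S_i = 2*6^i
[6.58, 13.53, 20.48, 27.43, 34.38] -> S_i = 6.58 + 6.95*i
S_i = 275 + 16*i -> [275, 291, 307, 323, 339]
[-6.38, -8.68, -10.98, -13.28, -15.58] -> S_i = -6.38 + -2.30*i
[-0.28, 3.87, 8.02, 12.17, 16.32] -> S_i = -0.28 + 4.15*i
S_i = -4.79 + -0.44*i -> [-4.79, -5.23, -5.67, -6.11, -6.55]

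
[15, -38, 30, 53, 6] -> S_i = Random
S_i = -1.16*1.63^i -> [-1.16, -1.89, -3.08, -5.02, -8.19]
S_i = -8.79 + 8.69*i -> [-8.79, -0.1, 8.59, 17.28, 25.97]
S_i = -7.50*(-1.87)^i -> [-7.5, 14.02, -26.23, 49.04, -91.71]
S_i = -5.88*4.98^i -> [-5.88, -29.28, -145.83, -726.22, -3616.55]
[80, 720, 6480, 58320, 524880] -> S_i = 80*9^i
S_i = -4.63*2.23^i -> [-4.63, -10.32, -23.02, -51.34, -114.5]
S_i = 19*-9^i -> [19, -171, 1539, -13851, 124659]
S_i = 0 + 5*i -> [0, 5, 10, 15, 20]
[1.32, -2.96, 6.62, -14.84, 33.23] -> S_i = 1.32*(-2.24)^i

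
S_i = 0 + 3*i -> [0, 3, 6, 9, 12]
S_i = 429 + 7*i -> [429, 436, 443, 450, 457]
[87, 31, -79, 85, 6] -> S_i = Random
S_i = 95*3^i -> [95, 285, 855, 2565, 7695]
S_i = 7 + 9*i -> [7, 16, 25, 34, 43]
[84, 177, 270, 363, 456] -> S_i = 84 + 93*i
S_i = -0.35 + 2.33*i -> [-0.35, 1.98, 4.31, 6.64, 8.97]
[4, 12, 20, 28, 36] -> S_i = 4 + 8*i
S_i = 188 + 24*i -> [188, 212, 236, 260, 284]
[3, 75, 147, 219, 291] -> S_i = 3 + 72*i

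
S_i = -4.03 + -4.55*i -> [-4.03, -8.58, -13.13, -17.68, -22.23]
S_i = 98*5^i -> [98, 490, 2450, 12250, 61250]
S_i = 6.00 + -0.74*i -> [6.0, 5.26, 4.52, 3.78, 3.04]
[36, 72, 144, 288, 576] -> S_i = 36*2^i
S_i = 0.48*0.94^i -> [0.48, 0.45, 0.42, 0.4, 0.37]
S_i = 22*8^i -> [22, 176, 1408, 11264, 90112]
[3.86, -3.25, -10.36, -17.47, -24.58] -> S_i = 3.86 + -7.11*i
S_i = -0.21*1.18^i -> [-0.21, -0.25, -0.29, -0.35, -0.41]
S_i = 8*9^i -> [8, 72, 648, 5832, 52488]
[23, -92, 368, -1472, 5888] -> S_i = 23*-4^i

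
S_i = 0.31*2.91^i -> [0.31, 0.9, 2.63, 7.64, 22.23]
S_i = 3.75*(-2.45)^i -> [3.75, -9.19, 22.51, -55.15, 135.11]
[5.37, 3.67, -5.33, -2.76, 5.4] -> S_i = Random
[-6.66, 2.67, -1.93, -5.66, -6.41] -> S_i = Random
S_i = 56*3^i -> [56, 168, 504, 1512, 4536]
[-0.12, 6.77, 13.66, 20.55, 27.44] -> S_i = -0.12 + 6.89*i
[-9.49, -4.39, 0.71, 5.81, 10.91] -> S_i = -9.49 + 5.10*i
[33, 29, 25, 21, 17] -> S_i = 33 + -4*i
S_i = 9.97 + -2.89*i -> [9.97, 7.08, 4.19, 1.3, -1.59]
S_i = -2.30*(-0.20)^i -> [-2.3, 0.46, -0.09, 0.02, -0.0]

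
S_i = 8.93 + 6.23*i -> [8.93, 15.16, 21.39, 27.62, 33.85]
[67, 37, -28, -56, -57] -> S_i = Random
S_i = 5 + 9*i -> [5, 14, 23, 32, 41]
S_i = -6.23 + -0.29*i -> [-6.23, -6.52, -6.81, -7.1, -7.39]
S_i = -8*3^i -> [-8, -24, -72, -216, -648]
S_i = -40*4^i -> [-40, -160, -640, -2560, -10240]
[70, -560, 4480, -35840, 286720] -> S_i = 70*-8^i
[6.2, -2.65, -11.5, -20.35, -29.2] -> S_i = 6.20 + -8.85*i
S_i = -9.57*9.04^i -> [-9.57, -86.51, -782.08, -7069.96, -63912.48]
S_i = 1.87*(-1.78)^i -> [1.87, -3.33, 5.92, -10.55, 18.77]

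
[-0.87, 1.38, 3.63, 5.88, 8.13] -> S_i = -0.87 + 2.25*i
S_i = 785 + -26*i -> [785, 759, 733, 707, 681]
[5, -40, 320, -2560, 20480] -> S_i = 5*-8^i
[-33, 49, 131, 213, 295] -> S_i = -33 + 82*i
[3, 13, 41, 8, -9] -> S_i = Random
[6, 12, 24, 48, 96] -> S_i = 6*2^i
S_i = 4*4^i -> [4, 16, 64, 256, 1024]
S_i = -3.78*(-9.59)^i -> [-3.78, 36.25, -347.64, 3333.86, -31971.74]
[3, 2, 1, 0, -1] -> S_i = 3 + -1*i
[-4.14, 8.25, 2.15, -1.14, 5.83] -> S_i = Random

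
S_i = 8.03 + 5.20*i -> [8.03, 13.23, 18.43, 23.63, 28.83]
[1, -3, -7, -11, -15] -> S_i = 1 + -4*i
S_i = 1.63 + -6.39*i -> [1.63, -4.76, -11.15, -17.54, -23.93]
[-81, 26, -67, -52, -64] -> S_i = Random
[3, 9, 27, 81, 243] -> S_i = 3*3^i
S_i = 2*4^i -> [2, 8, 32, 128, 512]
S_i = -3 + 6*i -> [-3, 3, 9, 15, 21]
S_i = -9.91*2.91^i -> [-9.91, -28.84, -83.92, -244.2, -710.63]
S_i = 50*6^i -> [50, 300, 1800, 10800, 64800]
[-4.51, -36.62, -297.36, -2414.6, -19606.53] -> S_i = -4.51*8.12^i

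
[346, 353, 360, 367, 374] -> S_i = 346 + 7*i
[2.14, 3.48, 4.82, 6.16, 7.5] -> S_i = 2.14 + 1.34*i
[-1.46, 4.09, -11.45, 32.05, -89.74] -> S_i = -1.46*(-2.80)^i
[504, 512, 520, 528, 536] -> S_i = 504 + 8*i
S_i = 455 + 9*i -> [455, 464, 473, 482, 491]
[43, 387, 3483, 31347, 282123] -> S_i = 43*9^i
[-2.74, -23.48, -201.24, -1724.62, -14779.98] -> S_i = -2.74*8.57^i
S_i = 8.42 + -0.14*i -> [8.42, 8.28, 8.14, 8.0, 7.86]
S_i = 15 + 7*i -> [15, 22, 29, 36, 43]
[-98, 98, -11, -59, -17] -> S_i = Random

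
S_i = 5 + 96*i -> [5, 101, 197, 293, 389]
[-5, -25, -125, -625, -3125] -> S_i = -5*5^i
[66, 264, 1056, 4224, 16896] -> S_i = 66*4^i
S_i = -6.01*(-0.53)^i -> [-6.01, 3.19, -1.69, 0.89, -0.47]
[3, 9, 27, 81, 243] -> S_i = 3*3^i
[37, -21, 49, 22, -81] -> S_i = Random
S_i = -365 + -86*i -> [-365, -451, -537, -623, -709]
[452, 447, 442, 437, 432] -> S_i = 452 + -5*i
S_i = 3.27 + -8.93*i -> [3.27, -5.66, -14.59, -23.52, -32.45]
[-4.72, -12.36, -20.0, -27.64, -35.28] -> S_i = -4.72 + -7.64*i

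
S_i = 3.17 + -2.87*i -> [3.17, 0.3, -2.57, -5.44, -8.31]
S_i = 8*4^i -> [8, 32, 128, 512, 2048]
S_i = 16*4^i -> [16, 64, 256, 1024, 4096]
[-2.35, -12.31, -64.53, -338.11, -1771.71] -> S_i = -2.35*5.24^i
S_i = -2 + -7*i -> [-2, -9, -16, -23, -30]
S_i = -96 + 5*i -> [-96, -91, -86, -81, -76]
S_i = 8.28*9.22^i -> [8.28, 76.34, 703.87, 6489.68, 59834.82]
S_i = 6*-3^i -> [6, -18, 54, -162, 486]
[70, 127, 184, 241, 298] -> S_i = 70 + 57*i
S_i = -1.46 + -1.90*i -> [-1.46, -3.36, -5.26, -7.16, -9.06]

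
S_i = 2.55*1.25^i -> [2.55, 3.19, 3.98, 4.98, 6.23]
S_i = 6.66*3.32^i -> [6.66, 22.11, 73.41, 243.72, 809.15]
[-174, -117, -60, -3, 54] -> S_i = -174 + 57*i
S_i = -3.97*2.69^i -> [-3.97, -10.68, -28.73, -77.28, -207.87]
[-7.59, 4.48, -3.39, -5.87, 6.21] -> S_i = Random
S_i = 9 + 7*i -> [9, 16, 23, 30, 37]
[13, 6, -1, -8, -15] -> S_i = 13 + -7*i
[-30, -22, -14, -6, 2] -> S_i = -30 + 8*i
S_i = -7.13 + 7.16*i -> [-7.13, 0.03, 7.19, 14.35, 21.51]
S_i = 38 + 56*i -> [38, 94, 150, 206, 262]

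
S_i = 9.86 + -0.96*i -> [9.86, 8.9, 7.94, 6.98, 6.02]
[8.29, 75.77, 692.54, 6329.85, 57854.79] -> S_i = 8.29*9.14^i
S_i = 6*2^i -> [6, 12, 24, 48, 96]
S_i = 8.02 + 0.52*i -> [8.02, 8.54, 9.06, 9.58, 10.1]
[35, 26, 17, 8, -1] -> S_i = 35 + -9*i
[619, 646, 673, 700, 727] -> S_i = 619 + 27*i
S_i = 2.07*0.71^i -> [2.07, 1.47, 1.04, 0.74, 0.53]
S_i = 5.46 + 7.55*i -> [5.46, 13.01, 20.56, 28.11, 35.66]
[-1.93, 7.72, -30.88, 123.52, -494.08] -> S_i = -1.93*(-4.00)^i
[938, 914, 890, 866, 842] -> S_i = 938 + -24*i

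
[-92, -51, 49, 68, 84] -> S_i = Random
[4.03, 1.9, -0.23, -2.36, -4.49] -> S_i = 4.03 + -2.13*i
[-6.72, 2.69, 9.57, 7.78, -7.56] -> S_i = Random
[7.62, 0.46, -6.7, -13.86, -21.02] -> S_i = 7.62 + -7.16*i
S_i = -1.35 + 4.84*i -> [-1.35, 3.49, 8.33, 13.17, 18.01]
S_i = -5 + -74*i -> [-5, -79, -153, -227, -301]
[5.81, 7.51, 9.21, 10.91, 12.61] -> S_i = 5.81 + 1.70*i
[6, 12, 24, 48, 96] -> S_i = 6*2^i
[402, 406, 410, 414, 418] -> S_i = 402 + 4*i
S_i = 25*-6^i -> [25, -150, 900, -5400, 32400]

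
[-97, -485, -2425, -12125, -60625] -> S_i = -97*5^i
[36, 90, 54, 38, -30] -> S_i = Random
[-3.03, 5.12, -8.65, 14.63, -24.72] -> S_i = -3.03*(-1.69)^i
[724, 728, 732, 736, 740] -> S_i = 724 + 4*i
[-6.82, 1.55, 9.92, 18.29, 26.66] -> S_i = -6.82 + 8.37*i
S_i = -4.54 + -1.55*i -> [-4.54, -6.09, -7.64, -9.19, -10.74]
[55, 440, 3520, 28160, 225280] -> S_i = 55*8^i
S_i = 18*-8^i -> [18, -144, 1152, -9216, 73728]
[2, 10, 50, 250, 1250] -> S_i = 2*5^i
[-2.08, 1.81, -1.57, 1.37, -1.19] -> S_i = -2.08*(-0.87)^i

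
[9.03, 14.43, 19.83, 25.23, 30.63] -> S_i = 9.03 + 5.40*i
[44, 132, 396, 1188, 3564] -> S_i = 44*3^i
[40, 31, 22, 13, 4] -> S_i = 40 + -9*i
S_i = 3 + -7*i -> [3, -4, -11, -18, -25]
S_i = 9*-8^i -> [9, -72, 576, -4608, 36864]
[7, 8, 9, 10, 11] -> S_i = 7 + 1*i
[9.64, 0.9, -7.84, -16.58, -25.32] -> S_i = 9.64 + -8.74*i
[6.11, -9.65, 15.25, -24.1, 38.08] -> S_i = 6.11*(-1.58)^i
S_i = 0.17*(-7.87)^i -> [0.17, -1.34, 10.53, -82.87, 652.15]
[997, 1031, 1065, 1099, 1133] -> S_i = 997 + 34*i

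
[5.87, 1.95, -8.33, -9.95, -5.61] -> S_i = Random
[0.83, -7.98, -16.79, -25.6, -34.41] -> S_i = 0.83 + -8.81*i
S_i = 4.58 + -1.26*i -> [4.58, 3.32, 2.06, 0.8, -0.46]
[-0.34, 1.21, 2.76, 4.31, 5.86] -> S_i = -0.34 + 1.55*i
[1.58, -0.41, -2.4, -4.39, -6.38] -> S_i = 1.58 + -1.99*i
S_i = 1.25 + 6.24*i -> [1.25, 7.49, 13.73, 19.97, 26.21]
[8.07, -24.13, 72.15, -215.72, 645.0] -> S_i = 8.07*(-2.99)^i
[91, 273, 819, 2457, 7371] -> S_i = 91*3^i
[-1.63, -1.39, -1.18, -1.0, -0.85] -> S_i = -1.63*0.85^i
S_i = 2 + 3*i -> [2, 5, 8, 11, 14]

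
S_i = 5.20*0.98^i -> [5.2, 5.1, 4.99, 4.89, 4.8]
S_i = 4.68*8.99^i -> [4.68, 42.07, 378.24, 3400.36, 30569.24]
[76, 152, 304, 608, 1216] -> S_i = 76*2^i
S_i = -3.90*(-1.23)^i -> [-3.9, 4.8, -5.9, 7.26, -8.93]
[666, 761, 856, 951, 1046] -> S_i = 666 + 95*i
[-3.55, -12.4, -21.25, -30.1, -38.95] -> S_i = -3.55 + -8.85*i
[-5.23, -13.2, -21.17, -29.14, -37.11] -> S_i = -5.23 + -7.97*i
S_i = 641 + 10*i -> [641, 651, 661, 671, 681]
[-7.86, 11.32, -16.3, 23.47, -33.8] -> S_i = -7.86*(-1.44)^i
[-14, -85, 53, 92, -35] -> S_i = Random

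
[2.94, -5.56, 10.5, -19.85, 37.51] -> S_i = 2.94*(-1.89)^i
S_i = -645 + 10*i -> [-645, -635, -625, -615, -605]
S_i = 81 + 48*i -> [81, 129, 177, 225, 273]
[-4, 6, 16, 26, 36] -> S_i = -4 + 10*i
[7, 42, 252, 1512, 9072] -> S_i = 7*6^i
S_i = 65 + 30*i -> [65, 95, 125, 155, 185]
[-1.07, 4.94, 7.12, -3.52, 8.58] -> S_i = Random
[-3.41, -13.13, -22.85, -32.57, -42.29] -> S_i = -3.41 + -9.72*i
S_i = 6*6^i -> [6, 36, 216, 1296, 7776]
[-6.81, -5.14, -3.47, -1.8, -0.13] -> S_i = -6.81 + 1.67*i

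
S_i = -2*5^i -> [-2, -10, -50, -250, -1250]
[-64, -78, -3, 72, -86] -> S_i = Random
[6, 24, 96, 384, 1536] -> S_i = 6*4^i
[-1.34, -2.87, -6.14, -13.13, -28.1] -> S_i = -1.34*2.14^i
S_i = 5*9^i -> [5, 45, 405, 3645, 32805]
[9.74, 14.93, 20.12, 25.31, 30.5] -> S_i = 9.74 + 5.19*i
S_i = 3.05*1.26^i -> [3.05, 3.84, 4.84, 6.1, 7.69]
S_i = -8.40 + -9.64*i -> [-8.4, -18.04, -27.68, -37.32, -46.96]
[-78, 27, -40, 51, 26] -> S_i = Random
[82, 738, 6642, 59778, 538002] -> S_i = 82*9^i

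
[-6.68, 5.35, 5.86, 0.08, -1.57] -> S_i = Random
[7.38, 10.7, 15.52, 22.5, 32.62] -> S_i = 7.38*1.45^i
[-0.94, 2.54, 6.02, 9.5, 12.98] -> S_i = -0.94 + 3.48*i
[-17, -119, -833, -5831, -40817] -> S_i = -17*7^i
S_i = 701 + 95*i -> [701, 796, 891, 986, 1081]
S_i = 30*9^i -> [30, 270, 2430, 21870, 196830]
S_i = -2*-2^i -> [-2, 4, -8, 16, -32]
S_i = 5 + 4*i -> [5, 9, 13, 17, 21]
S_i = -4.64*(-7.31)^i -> [-4.64, 33.92, -247.94, 1812.47, -13249.13]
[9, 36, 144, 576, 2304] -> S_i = 9*4^i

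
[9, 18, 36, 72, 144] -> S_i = 9*2^i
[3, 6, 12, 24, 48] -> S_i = 3*2^i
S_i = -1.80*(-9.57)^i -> [-1.8, 17.23, -164.85, 1577.64, -15098.03]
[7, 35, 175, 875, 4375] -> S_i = 7*5^i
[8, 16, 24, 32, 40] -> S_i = 8 + 8*i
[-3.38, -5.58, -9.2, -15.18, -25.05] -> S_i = -3.38*1.65^i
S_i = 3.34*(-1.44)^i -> [3.34, -4.81, 6.93, -9.97, 14.36]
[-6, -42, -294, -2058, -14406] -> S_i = -6*7^i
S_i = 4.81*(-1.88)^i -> [4.81, -9.04, 17.0, -31.96, 60.09]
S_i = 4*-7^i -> [4, -28, 196, -1372, 9604]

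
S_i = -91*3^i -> [-91, -273, -819, -2457, -7371]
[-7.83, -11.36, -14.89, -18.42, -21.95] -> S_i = -7.83 + -3.53*i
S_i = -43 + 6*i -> [-43, -37, -31, -25, -19]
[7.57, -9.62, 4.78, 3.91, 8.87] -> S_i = Random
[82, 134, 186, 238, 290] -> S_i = 82 + 52*i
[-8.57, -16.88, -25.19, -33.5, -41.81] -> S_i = -8.57 + -8.31*i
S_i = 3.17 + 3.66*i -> [3.17, 6.83, 10.49, 14.15, 17.81]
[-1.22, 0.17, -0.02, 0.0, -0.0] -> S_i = -1.22*(-0.14)^i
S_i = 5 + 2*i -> [5, 7, 9, 11, 13]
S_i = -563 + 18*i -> [-563, -545, -527, -509, -491]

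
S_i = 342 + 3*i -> [342, 345, 348, 351, 354]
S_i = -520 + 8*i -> [-520, -512, -504, -496, -488]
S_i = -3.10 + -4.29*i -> [-3.1, -7.39, -11.68, -15.97, -20.26]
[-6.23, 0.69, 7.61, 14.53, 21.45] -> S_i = -6.23 + 6.92*i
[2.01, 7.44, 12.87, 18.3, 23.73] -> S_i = 2.01 + 5.43*i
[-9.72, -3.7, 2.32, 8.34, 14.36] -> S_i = -9.72 + 6.02*i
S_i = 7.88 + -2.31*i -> [7.88, 5.57, 3.26, 0.95, -1.36]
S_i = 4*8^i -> [4, 32, 256, 2048, 16384]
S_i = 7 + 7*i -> [7, 14, 21, 28, 35]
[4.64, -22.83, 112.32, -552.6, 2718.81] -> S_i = 4.64*(-4.92)^i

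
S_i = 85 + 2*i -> [85, 87, 89, 91, 93]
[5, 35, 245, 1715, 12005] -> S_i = 5*7^i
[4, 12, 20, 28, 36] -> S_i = 4 + 8*i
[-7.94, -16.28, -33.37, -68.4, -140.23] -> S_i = -7.94*2.05^i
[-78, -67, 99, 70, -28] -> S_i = Random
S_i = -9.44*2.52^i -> [-9.44, -23.79, -59.95, -151.07, -380.69]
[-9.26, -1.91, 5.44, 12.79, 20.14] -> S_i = -9.26 + 7.35*i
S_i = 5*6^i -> [5, 30, 180, 1080, 6480]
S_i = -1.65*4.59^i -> [-1.65, -7.57, -34.76, -159.56, -732.38]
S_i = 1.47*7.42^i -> [1.47, 10.91, 80.93, 600.52, 4455.87]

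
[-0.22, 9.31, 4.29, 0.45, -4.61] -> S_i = Random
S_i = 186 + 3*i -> [186, 189, 192, 195, 198]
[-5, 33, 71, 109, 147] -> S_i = -5 + 38*i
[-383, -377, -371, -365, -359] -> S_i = -383 + 6*i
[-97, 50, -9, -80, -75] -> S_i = Random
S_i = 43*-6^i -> [43, -258, 1548, -9288, 55728]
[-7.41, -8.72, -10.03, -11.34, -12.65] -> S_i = -7.41 + -1.31*i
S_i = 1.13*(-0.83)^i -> [1.13, -0.94, 0.78, -0.65, 0.54]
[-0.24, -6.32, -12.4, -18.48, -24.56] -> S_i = -0.24 + -6.08*i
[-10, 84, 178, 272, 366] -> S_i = -10 + 94*i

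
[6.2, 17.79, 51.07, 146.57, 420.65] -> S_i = 6.20*2.87^i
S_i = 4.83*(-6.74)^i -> [4.83, -32.55, 219.42, -1478.86, 9967.51]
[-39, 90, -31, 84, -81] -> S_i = Random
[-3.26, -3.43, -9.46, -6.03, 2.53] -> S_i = Random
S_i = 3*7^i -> [3, 21, 147, 1029, 7203]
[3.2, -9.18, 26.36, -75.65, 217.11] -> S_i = 3.20*(-2.87)^i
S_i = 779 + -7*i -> [779, 772, 765, 758, 751]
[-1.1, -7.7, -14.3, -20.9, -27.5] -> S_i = -1.10 + -6.60*i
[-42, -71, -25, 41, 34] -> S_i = Random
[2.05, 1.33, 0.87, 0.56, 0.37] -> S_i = 2.05*0.65^i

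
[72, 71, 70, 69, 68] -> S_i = 72 + -1*i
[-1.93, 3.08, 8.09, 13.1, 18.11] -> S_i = -1.93 + 5.01*i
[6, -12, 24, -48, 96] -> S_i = 6*-2^i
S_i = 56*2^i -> [56, 112, 224, 448, 896]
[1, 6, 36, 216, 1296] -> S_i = 1*6^i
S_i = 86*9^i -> [86, 774, 6966, 62694, 564246]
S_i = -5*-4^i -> [-5, 20, -80, 320, -1280]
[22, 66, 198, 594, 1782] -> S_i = 22*3^i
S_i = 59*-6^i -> [59, -354, 2124, -12744, 76464]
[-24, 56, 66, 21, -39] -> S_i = Random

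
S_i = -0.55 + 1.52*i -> [-0.55, 0.97, 2.49, 4.01, 5.53]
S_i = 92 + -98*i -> [92, -6, -104, -202, -300]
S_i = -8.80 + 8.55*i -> [-8.8, -0.25, 8.3, 16.85, 25.4]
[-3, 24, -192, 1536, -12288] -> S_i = -3*-8^i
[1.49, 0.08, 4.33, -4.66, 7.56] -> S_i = Random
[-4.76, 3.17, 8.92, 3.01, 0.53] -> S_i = Random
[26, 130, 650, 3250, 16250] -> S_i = 26*5^i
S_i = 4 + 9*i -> [4, 13, 22, 31, 40]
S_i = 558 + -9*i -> [558, 549, 540, 531, 522]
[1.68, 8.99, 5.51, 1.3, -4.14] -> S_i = Random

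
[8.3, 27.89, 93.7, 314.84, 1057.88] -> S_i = 8.30*3.36^i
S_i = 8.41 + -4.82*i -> [8.41, 3.59, -1.23, -6.05, -10.87]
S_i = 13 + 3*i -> [13, 16, 19, 22, 25]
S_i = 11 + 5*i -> [11, 16, 21, 26, 31]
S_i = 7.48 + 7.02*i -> [7.48, 14.5, 21.52, 28.54, 35.56]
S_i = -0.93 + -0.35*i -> [-0.93, -1.28, -1.63, -1.98, -2.33]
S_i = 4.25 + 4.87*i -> [4.25, 9.12, 13.99, 18.86, 23.73]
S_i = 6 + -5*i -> [6, 1, -4, -9, -14]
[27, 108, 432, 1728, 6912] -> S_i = 27*4^i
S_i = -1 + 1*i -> [-1, 0, 1, 2, 3]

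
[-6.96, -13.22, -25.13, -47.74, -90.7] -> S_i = -6.96*1.90^i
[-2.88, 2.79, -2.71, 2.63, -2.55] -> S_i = -2.88*(-0.97)^i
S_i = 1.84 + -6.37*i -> [1.84, -4.53, -10.9, -17.27, -23.64]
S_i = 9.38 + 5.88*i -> [9.38, 15.26, 21.14, 27.02, 32.9]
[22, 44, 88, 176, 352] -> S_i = 22*2^i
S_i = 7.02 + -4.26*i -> [7.02, 2.76, -1.5, -5.76, -10.02]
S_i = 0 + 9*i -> [0, 9, 18, 27, 36]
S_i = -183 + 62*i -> [-183, -121, -59, 3, 65]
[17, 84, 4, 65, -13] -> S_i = Random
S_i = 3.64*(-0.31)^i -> [3.64, -1.13, 0.35, -0.11, 0.03]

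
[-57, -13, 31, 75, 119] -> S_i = -57 + 44*i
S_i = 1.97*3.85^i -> [1.97, 7.58, 29.2, 112.42, 432.82]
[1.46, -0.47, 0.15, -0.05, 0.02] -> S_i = 1.46*(-0.32)^i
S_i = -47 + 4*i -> [-47, -43, -39, -35, -31]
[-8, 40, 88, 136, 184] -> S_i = -8 + 48*i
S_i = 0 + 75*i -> [0, 75, 150, 225, 300]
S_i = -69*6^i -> [-69, -414, -2484, -14904, -89424]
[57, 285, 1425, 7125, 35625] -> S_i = 57*5^i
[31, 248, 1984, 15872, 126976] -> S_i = 31*8^i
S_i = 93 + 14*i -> [93, 107, 121, 135, 149]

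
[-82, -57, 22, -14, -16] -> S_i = Random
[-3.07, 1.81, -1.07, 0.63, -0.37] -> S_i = -3.07*(-0.59)^i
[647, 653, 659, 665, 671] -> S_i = 647 + 6*i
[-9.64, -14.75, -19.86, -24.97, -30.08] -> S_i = -9.64 + -5.11*i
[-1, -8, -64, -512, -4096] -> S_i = -1*8^i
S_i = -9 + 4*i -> [-9, -5, -1, 3, 7]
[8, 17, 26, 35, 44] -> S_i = 8 + 9*i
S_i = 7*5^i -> [7, 35, 175, 875, 4375]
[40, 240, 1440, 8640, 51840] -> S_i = 40*6^i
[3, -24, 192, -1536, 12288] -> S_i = 3*-8^i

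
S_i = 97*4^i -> [97, 388, 1552, 6208, 24832]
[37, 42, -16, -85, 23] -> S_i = Random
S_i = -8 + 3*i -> [-8, -5, -2, 1, 4]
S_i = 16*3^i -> [16, 48, 144, 432, 1296]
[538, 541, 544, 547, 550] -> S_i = 538 + 3*i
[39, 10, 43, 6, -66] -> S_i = Random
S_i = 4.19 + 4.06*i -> [4.19, 8.25, 12.31, 16.37, 20.43]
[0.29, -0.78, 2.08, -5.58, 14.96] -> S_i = 0.29*(-2.68)^i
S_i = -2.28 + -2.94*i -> [-2.28, -5.22, -8.16, -11.1, -14.04]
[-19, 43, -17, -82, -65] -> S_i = Random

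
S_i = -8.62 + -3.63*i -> [-8.62, -12.25, -15.88, -19.51, -23.14]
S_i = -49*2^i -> [-49, -98, -196, -392, -784]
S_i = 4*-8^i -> [4, -32, 256, -2048, 16384]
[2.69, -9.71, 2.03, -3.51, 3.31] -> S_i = Random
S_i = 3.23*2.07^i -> [3.23, 6.69, 13.84, 28.65, 59.3]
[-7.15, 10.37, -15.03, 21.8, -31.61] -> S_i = -7.15*(-1.45)^i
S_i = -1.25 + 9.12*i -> [-1.25, 7.87, 16.99, 26.11, 35.23]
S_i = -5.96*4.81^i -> [-5.96, -28.67, -137.89, -663.26, -3190.26]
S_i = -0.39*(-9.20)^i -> [-0.39, 3.59, -33.01, 303.69, -2793.93]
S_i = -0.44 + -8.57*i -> [-0.44, -9.01, -17.58, -26.15, -34.72]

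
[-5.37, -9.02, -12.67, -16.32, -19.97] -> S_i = -5.37 + -3.65*i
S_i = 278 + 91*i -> [278, 369, 460, 551, 642]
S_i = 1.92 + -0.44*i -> [1.92, 1.48, 1.04, 0.6, 0.16]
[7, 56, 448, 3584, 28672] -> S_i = 7*8^i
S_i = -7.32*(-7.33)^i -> [-7.32, 53.66, -393.3, 2882.86, -21131.34]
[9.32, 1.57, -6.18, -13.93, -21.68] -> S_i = 9.32 + -7.75*i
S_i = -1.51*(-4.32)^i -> [-1.51, 6.52, -28.18, 121.74, -525.91]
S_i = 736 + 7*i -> [736, 743, 750, 757, 764]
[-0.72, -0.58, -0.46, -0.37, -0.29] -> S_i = -0.72*0.80^i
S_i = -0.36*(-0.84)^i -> [-0.36, 0.3, -0.25, 0.21, -0.18]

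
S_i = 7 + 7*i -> [7, 14, 21, 28, 35]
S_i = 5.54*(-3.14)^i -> [5.54, -17.4, 54.62, -171.51, 538.55]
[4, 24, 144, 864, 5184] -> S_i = 4*6^i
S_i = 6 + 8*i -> [6, 14, 22, 30, 38]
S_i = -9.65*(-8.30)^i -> [-9.65, 80.1, -664.79, 5517.74, -45797.28]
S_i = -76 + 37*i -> [-76, -39, -2, 35, 72]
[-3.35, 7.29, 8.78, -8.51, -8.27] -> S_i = Random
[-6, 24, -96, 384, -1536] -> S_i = -6*-4^i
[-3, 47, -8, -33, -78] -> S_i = Random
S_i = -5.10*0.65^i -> [-5.1, -3.32, -2.15, -1.4, -0.91]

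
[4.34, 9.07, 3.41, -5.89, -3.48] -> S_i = Random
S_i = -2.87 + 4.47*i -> [-2.87, 1.6, 6.07, 10.54, 15.01]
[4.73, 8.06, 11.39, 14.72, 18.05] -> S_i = 4.73 + 3.33*i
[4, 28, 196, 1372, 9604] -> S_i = 4*7^i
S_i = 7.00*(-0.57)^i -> [7.0, -3.99, 2.27, -1.3, 0.74]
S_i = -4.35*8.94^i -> [-4.35, -38.89, -347.67, -3108.15, -27786.85]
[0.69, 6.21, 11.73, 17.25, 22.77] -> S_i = 0.69 + 5.52*i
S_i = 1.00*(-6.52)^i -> [1.0, -6.52, 42.51, -277.17, 1807.13]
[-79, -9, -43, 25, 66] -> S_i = Random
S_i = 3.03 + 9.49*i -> [3.03, 12.52, 22.01, 31.5, 40.99]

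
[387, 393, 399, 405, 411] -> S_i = 387 + 6*i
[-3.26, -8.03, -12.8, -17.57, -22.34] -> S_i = -3.26 + -4.77*i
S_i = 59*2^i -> [59, 118, 236, 472, 944]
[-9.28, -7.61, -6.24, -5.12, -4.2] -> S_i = -9.28*0.82^i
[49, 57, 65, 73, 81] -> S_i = 49 + 8*i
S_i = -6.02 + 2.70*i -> [-6.02, -3.32, -0.62, 2.08, 4.78]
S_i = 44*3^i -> [44, 132, 396, 1188, 3564]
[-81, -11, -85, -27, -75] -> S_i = Random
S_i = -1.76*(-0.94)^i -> [-1.76, 1.65, -1.56, 1.46, -1.37]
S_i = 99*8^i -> [99, 792, 6336, 50688, 405504]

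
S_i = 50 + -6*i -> [50, 44, 38, 32, 26]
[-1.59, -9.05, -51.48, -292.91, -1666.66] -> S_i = -1.59*5.69^i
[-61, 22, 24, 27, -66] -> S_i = Random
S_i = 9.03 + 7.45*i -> [9.03, 16.48, 23.93, 31.38, 38.83]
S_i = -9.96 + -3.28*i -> [-9.96, -13.24, -16.52, -19.8, -23.08]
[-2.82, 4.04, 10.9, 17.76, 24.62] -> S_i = -2.82 + 6.86*i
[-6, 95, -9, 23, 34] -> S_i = Random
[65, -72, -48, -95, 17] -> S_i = Random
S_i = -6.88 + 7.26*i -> [-6.88, 0.38, 7.64, 14.9, 22.16]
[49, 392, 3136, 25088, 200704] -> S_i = 49*8^i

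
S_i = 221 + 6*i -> [221, 227, 233, 239, 245]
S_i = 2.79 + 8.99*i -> [2.79, 11.78, 20.77, 29.76, 38.75]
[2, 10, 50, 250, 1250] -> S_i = 2*5^i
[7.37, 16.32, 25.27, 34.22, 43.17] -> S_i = 7.37 + 8.95*i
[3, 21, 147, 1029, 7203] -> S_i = 3*7^i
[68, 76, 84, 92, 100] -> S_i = 68 + 8*i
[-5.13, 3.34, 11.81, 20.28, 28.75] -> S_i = -5.13 + 8.47*i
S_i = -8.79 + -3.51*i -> [-8.79, -12.3, -15.81, -19.32, -22.83]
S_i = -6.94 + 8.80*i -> [-6.94, 1.86, 10.66, 19.46, 28.26]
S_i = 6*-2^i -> [6, -12, 24, -48, 96]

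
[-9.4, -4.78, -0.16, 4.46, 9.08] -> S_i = -9.40 + 4.62*i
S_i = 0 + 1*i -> [0, 1, 2, 3, 4]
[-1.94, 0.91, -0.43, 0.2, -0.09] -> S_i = -1.94*(-0.47)^i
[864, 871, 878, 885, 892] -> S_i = 864 + 7*i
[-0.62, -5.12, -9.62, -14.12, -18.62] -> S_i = -0.62 + -4.50*i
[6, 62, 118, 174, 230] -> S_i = 6 + 56*i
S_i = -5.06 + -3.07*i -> [-5.06, -8.13, -11.2, -14.27, -17.34]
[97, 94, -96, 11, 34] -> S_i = Random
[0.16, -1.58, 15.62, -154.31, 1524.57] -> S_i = 0.16*(-9.88)^i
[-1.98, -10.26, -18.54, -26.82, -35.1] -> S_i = -1.98 + -8.28*i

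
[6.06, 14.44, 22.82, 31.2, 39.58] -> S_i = 6.06 + 8.38*i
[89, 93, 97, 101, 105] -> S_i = 89 + 4*i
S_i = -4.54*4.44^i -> [-4.54, -20.16, -89.5, -397.38, -1764.36]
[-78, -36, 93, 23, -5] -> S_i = Random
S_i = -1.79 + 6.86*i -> [-1.79, 5.07, 11.93, 18.79, 25.65]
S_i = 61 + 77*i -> [61, 138, 215, 292, 369]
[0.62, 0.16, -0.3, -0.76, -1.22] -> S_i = 0.62 + -0.46*i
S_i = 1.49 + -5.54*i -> [1.49, -4.05, -9.59, -15.13, -20.67]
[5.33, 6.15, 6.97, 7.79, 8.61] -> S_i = 5.33 + 0.82*i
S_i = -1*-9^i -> [-1, 9, -81, 729, -6561]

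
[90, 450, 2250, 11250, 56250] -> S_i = 90*5^i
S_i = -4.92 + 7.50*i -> [-4.92, 2.58, 10.08, 17.58, 25.08]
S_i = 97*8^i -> [97, 776, 6208, 49664, 397312]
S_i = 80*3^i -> [80, 240, 720, 2160, 6480]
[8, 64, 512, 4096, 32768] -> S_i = 8*8^i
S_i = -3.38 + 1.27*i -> [-3.38, -2.11, -0.84, 0.43, 1.7]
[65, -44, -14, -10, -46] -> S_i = Random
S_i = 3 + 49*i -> [3, 52, 101, 150, 199]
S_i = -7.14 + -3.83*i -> [-7.14, -10.97, -14.8, -18.63, -22.46]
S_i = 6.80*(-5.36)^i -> [6.8, -36.45, 195.36, -1047.14, 5612.65]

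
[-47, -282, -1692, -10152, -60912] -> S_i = -47*6^i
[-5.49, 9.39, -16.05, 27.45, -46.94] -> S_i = -5.49*(-1.71)^i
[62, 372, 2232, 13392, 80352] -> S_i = 62*6^i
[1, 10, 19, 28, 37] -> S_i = 1 + 9*i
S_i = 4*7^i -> [4, 28, 196, 1372, 9604]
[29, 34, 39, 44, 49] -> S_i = 29 + 5*i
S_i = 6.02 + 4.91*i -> [6.02, 10.93, 15.84, 20.75, 25.66]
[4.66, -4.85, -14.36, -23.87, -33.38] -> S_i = 4.66 + -9.51*i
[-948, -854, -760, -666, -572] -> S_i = -948 + 94*i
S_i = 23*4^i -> [23, 92, 368, 1472, 5888]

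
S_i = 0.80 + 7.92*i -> [0.8, 8.72, 16.64, 24.56, 32.48]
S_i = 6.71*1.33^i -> [6.71, 8.92, 11.87, 15.79, 21.0]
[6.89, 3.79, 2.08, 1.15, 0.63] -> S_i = 6.89*0.55^i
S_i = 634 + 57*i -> [634, 691, 748, 805, 862]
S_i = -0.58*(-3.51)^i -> [-0.58, 2.04, -7.15, 25.08, -88.04]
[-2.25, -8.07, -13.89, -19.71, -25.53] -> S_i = -2.25 + -5.82*i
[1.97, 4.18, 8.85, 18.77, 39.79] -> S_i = 1.97*2.12^i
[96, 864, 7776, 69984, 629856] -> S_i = 96*9^i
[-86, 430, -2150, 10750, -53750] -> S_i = -86*-5^i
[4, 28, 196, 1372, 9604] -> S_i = 4*7^i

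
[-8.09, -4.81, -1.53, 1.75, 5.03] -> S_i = -8.09 + 3.28*i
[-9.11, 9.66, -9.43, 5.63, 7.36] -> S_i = Random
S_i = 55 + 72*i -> [55, 127, 199, 271, 343]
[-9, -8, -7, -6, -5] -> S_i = -9 + 1*i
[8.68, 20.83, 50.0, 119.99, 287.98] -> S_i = 8.68*2.40^i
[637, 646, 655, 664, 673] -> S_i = 637 + 9*i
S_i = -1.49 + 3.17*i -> [-1.49, 1.68, 4.85, 8.02, 11.19]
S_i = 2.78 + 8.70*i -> [2.78, 11.48, 20.18, 28.88, 37.58]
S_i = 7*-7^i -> [7, -49, 343, -2401, 16807]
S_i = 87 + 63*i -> [87, 150, 213, 276, 339]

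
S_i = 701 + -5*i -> [701, 696, 691, 686, 681]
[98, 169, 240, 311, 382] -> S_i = 98 + 71*i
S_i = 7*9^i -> [7, 63, 567, 5103, 45927]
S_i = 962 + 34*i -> [962, 996, 1030, 1064, 1098]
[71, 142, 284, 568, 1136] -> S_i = 71*2^i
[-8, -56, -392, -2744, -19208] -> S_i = -8*7^i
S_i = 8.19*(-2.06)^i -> [8.19, -16.87, 34.76, -71.6, 147.49]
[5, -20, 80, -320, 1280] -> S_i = 5*-4^i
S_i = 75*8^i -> [75, 600, 4800, 38400, 307200]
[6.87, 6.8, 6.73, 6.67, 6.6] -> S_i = 6.87*0.99^i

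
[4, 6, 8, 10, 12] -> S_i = 4 + 2*i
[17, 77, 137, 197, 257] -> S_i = 17 + 60*i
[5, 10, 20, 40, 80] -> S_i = 5*2^i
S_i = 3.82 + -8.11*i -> [3.82, -4.29, -12.4, -20.51, -28.62]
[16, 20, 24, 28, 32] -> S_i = 16 + 4*i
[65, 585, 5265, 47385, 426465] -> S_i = 65*9^i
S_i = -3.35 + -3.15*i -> [-3.35, -6.5, -9.65, -12.8, -15.95]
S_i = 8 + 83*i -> [8, 91, 174, 257, 340]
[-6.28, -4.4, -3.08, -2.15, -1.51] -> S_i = -6.28*0.70^i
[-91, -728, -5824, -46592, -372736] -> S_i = -91*8^i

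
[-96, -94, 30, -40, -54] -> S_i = Random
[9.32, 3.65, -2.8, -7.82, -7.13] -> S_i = Random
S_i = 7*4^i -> [7, 28, 112, 448, 1792]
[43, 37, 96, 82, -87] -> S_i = Random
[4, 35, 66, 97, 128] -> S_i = 4 + 31*i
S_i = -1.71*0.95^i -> [-1.71, -1.62, -1.54, -1.47, -1.39]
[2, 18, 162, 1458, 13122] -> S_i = 2*9^i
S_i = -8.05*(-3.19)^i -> [-8.05, 25.68, -81.92, 261.32, -833.6]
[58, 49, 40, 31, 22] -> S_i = 58 + -9*i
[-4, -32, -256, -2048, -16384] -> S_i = -4*8^i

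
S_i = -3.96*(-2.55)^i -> [-3.96, 10.1, -25.75, 65.66, -167.44]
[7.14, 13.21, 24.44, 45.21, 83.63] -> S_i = 7.14*1.85^i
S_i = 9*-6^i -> [9, -54, 324, -1944, 11664]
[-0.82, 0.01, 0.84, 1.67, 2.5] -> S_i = -0.82 + 0.83*i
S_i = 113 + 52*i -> [113, 165, 217, 269, 321]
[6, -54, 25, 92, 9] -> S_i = Random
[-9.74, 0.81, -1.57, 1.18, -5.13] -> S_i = Random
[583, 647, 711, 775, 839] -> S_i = 583 + 64*i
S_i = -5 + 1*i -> [-5, -4, -3, -2, -1]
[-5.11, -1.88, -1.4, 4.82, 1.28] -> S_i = Random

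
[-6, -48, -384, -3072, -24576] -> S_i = -6*8^i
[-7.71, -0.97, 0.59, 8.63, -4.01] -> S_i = Random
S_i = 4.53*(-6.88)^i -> [4.53, -31.17, 214.42, -1475.24, 10149.67]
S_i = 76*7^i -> [76, 532, 3724, 26068, 182476]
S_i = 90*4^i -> [90, 360, 1440, 5760, 23040]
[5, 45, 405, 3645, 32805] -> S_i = 5*9^i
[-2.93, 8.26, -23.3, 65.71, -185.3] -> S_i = -2.93*(-2.82)^i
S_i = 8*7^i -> [8, 56, 392, 2744, 19208]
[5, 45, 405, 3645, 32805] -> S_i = 5*9^i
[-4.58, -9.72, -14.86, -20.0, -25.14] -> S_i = -4.58 + -5.14*i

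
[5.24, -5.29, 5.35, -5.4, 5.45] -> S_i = 5.24*(-1.01)^i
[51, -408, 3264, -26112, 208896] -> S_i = 51*-8^i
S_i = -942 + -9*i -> [-942, -951, -960, -969, -978]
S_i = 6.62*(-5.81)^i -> [6.62, -38.46, 223.47, -1298.33, 7543.32]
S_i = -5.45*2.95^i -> [-5.45, -16.08, -47.43, -139.91, -412.75]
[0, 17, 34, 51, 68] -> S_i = 0 + 17*i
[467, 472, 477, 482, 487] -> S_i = 467 + 5*i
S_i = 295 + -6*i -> [295, 289, 283, 277, 271]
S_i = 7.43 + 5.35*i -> [7.43, 12.78, 18.13, 23.48, 28.83]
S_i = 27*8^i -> [27, 216, 1728, 13824, 110592]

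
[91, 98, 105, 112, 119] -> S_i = 91 + 7*i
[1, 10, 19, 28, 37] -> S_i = 1 + 9*i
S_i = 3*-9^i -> [3, -27, 243, -2187, 19683]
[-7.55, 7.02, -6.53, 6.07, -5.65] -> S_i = -7.55*(-0.93)^i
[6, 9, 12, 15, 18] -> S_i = 6 + 3*i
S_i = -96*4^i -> [-96, -384, -1536, -6144, -24576]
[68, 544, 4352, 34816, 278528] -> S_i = 68*8^i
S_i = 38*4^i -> [38, 152, 608, 2432, 9728]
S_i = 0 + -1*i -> [0, -1, -2, -3, -4]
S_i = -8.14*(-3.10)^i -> [-8.14, 25.23, -78.23, 242.5, -751.75]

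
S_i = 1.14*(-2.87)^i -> [1.14, -3.27, 9.39, -26.95, 77.35]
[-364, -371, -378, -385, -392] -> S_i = -364 + -7*i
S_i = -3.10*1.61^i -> [-3.1, -4.99, -8.04, -12.94, -20.83]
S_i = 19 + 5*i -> [19, 24, 29, 34, 39]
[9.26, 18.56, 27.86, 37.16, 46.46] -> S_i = 9.26 + 9.30*i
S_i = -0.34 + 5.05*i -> [-0.34, 4.71, 9.76, 14.81, 19.86]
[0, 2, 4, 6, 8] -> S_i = 0 + 2*i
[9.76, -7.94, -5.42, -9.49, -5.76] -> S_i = Random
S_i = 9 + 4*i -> [9, 13, 17, 21, 25]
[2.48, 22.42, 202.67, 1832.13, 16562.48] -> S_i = 2.48*9.04^i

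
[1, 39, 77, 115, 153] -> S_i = 1 + 38*i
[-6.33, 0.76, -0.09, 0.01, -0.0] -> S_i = -6.33*(-0.12)^i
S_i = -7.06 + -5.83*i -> [-7.06, -12.89, -18.72, -24.55, -30.38]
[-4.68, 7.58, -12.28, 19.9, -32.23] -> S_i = -4.68*(-1.62)^i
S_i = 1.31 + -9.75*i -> [1.31, -8.44, -18.19, -27.94, -37.69]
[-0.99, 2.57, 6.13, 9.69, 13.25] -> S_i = -0.99 + 3.56*i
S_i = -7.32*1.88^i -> [-7.32, -13.76, -25.87, -48.64, -91.44]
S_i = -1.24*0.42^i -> [-1.24, -0.52, -0.22, -0.09, -0.04]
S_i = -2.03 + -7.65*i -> [-2.03, -9.68, -17.33, -24.98, -32.63]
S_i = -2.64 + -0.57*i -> [-2.64, -3.21, -3.78, -4.35, -4.92]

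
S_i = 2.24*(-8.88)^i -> [2.24, -19.89, 176.63, -1568.51, 13928.36]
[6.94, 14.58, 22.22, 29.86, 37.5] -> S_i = 6.94 + 7.64*i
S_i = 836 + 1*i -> [836, 837, 838, 839, 840]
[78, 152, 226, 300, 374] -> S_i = 78 + 74*i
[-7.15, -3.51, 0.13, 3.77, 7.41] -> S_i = -7.15 + 3.64*i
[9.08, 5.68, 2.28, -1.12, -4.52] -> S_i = 9.08 + -3.40*i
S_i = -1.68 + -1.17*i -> [-1.68, -2.85, -4.02, -5.19, -6.36]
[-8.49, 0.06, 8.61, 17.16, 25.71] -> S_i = -8.49 + 8.55*i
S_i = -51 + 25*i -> [-51, -26, -1, 24, 49]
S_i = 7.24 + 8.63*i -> [7.24, 15.87, 24.5, 33.13, 41.76]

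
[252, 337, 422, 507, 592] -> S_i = 252 + 85*i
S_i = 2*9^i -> [2, 18, 162, 1458, 13122]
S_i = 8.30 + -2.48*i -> [8.3, 5.82, 3.34, 0.86, -1.62]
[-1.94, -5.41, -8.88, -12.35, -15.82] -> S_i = -1.94 + -3.47*i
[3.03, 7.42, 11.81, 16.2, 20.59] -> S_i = 3.03 + 4.39*i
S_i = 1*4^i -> [1, 4, 16, 64, 256]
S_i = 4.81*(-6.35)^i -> [4.81, -30.54, 193.95, -1231.59, 7820.6]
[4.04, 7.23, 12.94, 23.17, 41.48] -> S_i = 4.04*1.79^i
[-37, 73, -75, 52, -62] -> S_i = Random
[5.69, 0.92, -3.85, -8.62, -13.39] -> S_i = 5.69 + -4.77*i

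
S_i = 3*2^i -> [3, 6, 12, 24, 48]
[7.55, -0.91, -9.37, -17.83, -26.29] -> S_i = 7.55 + -8.46*i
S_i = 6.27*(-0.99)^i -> [6.27, -6.21, 6.15, -6.08, 6.02]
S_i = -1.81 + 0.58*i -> [-1.81, -1.23, -0.65, -0.07, 0.51]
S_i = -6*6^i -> [-6, -36, -216, -1296, -7776]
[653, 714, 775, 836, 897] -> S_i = 653 + 61*i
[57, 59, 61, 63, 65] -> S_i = 57 + 2*i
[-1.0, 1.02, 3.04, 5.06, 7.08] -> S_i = -1.00 + 2.02*i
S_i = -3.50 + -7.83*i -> [-3.5, -11.33, -19.16, -26.99, -34.82]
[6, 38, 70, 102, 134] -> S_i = 6 + 32*i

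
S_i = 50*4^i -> [50, 200, 800, 3200, 12800]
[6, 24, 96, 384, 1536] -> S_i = 6*4^i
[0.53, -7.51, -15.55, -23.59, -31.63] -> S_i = 0.53 + -8.04*i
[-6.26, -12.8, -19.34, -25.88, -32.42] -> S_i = -6.26 + -6.54*i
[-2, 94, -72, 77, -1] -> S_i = Random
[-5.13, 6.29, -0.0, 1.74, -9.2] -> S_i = Random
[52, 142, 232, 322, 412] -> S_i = 52 + 90*i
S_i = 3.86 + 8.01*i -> [3.86, 11.87, 19.88, 27.89, 35.9]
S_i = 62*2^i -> [62, 124, 248, 496, 992]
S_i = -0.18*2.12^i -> [-0.18, -0.38, -0.81, -1.72, -3.64]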